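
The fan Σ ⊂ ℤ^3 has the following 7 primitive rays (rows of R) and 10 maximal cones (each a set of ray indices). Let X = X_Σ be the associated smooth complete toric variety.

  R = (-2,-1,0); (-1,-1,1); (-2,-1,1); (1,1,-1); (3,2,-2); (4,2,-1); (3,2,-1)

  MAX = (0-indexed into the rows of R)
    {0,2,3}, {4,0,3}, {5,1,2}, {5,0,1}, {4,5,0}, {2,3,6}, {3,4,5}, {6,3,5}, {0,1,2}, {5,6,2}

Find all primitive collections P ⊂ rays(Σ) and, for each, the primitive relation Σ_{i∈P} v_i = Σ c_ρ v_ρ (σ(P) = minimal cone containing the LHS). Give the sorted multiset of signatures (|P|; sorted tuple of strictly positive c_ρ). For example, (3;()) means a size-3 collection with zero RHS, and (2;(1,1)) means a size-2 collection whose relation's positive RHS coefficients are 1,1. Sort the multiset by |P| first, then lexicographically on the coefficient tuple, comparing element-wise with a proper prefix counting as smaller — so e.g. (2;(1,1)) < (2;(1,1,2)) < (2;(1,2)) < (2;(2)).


|primitive collections| = 9. Relations:

  • {1,3}:  v_{1} + v_{3} = 0  ⇒ sig = (2;())
  • {0,6}:  v_{0} + v_{6} = v_{3}  ⇒ sig = (2;(1))
  • {2,4}:  v_{2} + v_{4} = v_{3}  ⇒ sig = (2;(1))
  • {1,4}:  v_{1} + v_{4} = v_{0} + v_{5}  ⇒ sig = (2;(1,1))
  • {1,6}:  v_{1} + v_{6} = v_{2} + v_{5}  ⇒ sig = (2;(1,1))
  • {4,6}:  v_{4} + v_{6} = 2·v_{3} + v_{5}  ⇒ sig = (2;(1,2))
  • {0,2,5}:  v_{0} + v_{2} + v_{5} = 0  ⇒ sig = (3;())
  • {0,3,5}:  v_{0} + v_{3} + v_{5} = v_{4}  ⇒ sig = (3;(1))
  • {2,3,5}:  v_{2} + v_{3} + v_{5} = v_{6}  ⇒ sig = (3;(1))

so the primitive-relation signature multiset is
    |P|=2: 6 collections, coeffs (), (1), (1), (1,1), (1,1), (1,2)
    |P|=3: 3 collections, coeffs (), (1), (1)


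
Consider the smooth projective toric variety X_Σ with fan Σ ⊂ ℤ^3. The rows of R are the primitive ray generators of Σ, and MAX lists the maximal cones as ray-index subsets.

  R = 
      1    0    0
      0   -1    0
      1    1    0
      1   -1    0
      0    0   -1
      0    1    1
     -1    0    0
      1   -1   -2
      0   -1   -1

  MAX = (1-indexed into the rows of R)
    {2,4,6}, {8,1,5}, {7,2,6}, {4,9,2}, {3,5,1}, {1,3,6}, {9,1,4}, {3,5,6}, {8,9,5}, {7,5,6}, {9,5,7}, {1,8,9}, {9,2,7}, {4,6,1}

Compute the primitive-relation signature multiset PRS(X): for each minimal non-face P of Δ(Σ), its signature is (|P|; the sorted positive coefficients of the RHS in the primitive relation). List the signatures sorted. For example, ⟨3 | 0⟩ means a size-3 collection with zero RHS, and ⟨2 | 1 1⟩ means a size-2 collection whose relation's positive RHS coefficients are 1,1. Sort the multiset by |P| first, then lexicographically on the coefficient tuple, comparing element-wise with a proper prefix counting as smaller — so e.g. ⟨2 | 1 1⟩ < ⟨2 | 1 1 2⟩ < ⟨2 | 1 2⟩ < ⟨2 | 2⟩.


Δ(Σ) — 9 vertices, 17 min non-faces:

  {1,7}:  v_{1} + v_{7} = 0 ; sig = ⟨2 | 0⟩
  {6,9}:  v_{6} + v_{9} = 0 ; sig = ⟨2 | 0⟩
  {1,2}:  v_{1} + v_{2} = v_{4} ; sig = ⟨2 | 1⟩
  {2,3}:  v_{2} + v_{3} = v_{1} ; sig = ⟨2 | 1⟩
  {2,5}:  v_{2} + v_{5} = v_{9} ; sig = ⟨2 | 1⟩
  {4,7}:  v_{4} + v_{7} = v_{2} ; sig = ⟨2 | 1⟩
  {3,7}:  v_{3} + v_{7} = v_{5} + v_{6} ; sig = ⟨2 | 1 1⟩
  {3,9}:  v_{3} + v_{9} = v_{1} + v_{5} ; sig = ⟨2 | 1 1⟩
  {4,5}:  v_{4} + v_{5} = v_{1} + v_{9} ; sig = ⟨2 | 1 1⟩
  {6,8}:  v_{6} + v_{8} = v_{1} + v_{5} ; sig = ⟨2 | 1 1⟩
  {7,8}:  v_{7} + v_{8} = v_{5} + v_{9} ; sig = ⟨2 | 1 1⟩
  {2,8}:  v_{2} + v_{8} = v_{1} + 2·v_{9} ; sig = ⟨2 | 1 2⟩
  {3,4}:  v_{3} + v_{4} = 2·v_{1} ; sig = ⟨2 | 2⟩
  {3,8}:  v_{3} + v_{8} = 2·v_{1} + 2·v_{5} ; sig = ⟨2 | 2 2⟩
  {4,8}:  v_{4} + v_{8} = 2·v_{1} + 2·v_{9} ; sig = ⟨2 | 2 2⟩
  {1,5,6}:  v_{1} + v_{5} + v_{6} = v_{3} ; sig = ⟨3 | 1⟩
  {1,5,9}:  v_{1} + v_{5} + v_{9} = v_{8} ; sig = ⟨3 | 1⟩

Signatures (|P|; sorted positive RHS coefficients), sorted:
    |P|=2: 15 collections, coeffs (), (), (1), (1), (1), (1), (1,1), (1,1), (1,1), (1,1), (1,1), (1,2), (2), (2,2), (2,2)
    |P|=3: 2 collections, coeffs (1), (1)


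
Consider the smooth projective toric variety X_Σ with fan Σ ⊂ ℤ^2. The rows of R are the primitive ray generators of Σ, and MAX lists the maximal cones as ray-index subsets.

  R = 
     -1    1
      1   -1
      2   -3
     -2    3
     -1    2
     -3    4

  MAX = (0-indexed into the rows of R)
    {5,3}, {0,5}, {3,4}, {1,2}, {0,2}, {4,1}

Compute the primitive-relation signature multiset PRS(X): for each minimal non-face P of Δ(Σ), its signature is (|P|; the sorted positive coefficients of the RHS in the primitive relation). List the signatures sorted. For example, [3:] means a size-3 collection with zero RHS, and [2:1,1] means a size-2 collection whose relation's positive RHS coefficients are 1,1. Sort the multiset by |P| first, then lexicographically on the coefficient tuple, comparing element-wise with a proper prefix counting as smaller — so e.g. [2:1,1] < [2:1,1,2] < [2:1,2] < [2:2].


9 minimal non-faces of Δ(Σ) (on 6 rays):

  P={0,1}:  v_{0} + v_{1} = 0 ; sig = [2:]
  P={2,3}:  v_{2} + v_{3} = 0 ; sig = [2:]
  P={0,3}:  v_{0} + v_{3} = v_{5} ; sig = [2:1]
  P={0,4}:  v_{0} + v_{4} = v_{3} ; sig = [2:1]
  P={1,3}:  v_{1} + v_{3} = v_{4} ; sig = [2:1]
  P={1,5}:  v_{1} + v_{5} = v_{3} ; sig = [2:1]
  P={2,4}:  v_{2} + v_{4} = v_{1} ; sig = [2:1]
  P={2,5}:  v_{2} + v_{5} = v_{0} ; sig = [2:1]
  P={4,5}:  v_{4} + v_{5} = 2·v_{3} ; sig = [2:2]

Hence PRS(X_Σ) =
    |P|=2: 9 collections, coeffs (), (), (1), (1), (1), (1), (1), (1), (2)


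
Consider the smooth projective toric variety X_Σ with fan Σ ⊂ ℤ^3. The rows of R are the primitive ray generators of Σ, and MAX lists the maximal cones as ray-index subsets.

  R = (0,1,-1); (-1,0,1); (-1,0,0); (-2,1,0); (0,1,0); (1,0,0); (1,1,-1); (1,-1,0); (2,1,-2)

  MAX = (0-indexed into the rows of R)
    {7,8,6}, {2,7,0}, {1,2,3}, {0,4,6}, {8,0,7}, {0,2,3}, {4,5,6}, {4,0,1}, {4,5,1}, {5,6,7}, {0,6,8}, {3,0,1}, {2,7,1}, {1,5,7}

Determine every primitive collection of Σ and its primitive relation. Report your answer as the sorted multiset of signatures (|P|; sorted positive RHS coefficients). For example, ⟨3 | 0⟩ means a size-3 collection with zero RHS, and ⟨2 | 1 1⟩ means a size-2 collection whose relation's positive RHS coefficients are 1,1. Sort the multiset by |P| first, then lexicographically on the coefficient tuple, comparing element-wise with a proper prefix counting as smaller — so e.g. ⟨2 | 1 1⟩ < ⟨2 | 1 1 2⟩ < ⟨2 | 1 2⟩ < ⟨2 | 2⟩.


The 18 primitive collections of Σ (r=9, n=3):

  P = {2,5}:  v_{2} + v_{5} = 0  so sig = ⟨2 | 0⟩
  P = {0,5}:  v_{0} + v_{5} = v_{6}  so sig = ⟨2 | 1⟩
  P = {1,6}:  v_{1} + v_{6} = v_{4}  so sig = ⟨2 | 1⟩
  P = {1,8}:  v_{1} + v_{8} = v_{6}  so sig = ⟨2 | 1⟩
  P = {2,6}:  v_{2} + v_{6} = v_{0}  so sig = ⟨2 | 1⟩
  P = {3,7}:  v_{3} + v_{7} = v_{2}  so sig = ⟨2 | 1⟩
  P = {4,7}:  v_{4} + v_{7} = v_{5}  so sig = ⟨2 | 1⟩
  P = {2,4}:  v_{2} + v_{4} = v_{0} + v_{1}  so sig = ⟨2 | 1 1⟩
  P = {3,5}:  v_{3} + v_{5} = v_{0} + v_{1}  so sig = ⟨2 | 1 1⟩
  P = {2,8}:  v_{2} + v_{8} = 2·v_{0} + v_{7}  so sig = ⟨2 | 1 2⟩
  P = {3,6}:  v_{3} + v_{6} = 2·v_{0} + v_{1}  so sig = ⟨2 | 1 2⟩
  P = {5,8}:  v_{5} + v_{8} = 2·v_{6} + v_{7}  so sig = ⟨2 | 1 2⟩
  P = {3,8}:  v_{3} + v_{8} = 2·v_{0}  so sig = ⟨2 | 2⟩
  P = {4,8}:  v_{4} + v_{8} = 2·v_{6}  so sig = ⟨2 | 2⟩
  P = {3,4}:  v_{3} + v_{4} = 2·v_{0} + 2·v_{1}  so sig = ⟨2 | 2 2⟩
  P = {0,1,7}:  v_{0} + v_{1} + v_{7} = 0  so sig = ⟨3 | 0⟩
  P = {0,1,2}:  v_{0} + v_{1} + v_{2} = v_{3}  so sig = ⟨3 | 1⟩
  P = {0,6,7}:  v_{0} + v_{6} + v_{7} = v_{8}  so sig = ⟨3 | 1⟩

Signatures (|P|; sorted positive RHS coefficients), sorted:
[⟨2 | 0⟩, ⟨2 | 1⟩, ⟨2 | 1⟩, ⟨2 | 1⟩, ⟨2 | 1⟩, ⟨2 | 1⟩, ⟨2 | 1⟩, ⟨2 | 1 1⟩, ⟨2 | 1 1⟩, ⟨2 | 1 2⟩, ⟨2 | 1 2⟩, ⟨2 | 1 2⟩, ⟨2 | 2⟩, ⟨2 | 2⟩, ⟨2 | 2 2⟩, ⟨3 | 0⟩, ⟨3 | 1⟩, ⟨3 | 1⟩]


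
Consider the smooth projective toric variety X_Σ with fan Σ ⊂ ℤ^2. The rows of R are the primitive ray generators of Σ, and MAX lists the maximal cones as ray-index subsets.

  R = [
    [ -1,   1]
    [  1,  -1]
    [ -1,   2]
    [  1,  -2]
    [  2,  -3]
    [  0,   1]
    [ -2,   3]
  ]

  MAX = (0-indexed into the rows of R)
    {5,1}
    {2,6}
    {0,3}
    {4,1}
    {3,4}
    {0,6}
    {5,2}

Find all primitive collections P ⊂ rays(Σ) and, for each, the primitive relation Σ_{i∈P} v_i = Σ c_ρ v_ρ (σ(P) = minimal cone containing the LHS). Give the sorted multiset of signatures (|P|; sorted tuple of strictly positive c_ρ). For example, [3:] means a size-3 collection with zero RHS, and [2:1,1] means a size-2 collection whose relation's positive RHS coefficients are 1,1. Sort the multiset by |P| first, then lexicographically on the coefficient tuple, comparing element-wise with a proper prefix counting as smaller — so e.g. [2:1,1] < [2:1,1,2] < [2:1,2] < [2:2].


The 14 primitive collections of Σ (r=7, n=2):

  {0,1}:  v_{0} + v_{1} = 0  ⟹  sig = [2:]
  {2,3}:  v_{2} + v_{3} = 0  ⟹  sig = [2:]
  {4,6}:  v_{4} + v_{6} = 0  ⟹  sig = [2:]
  {0,2}:  v_{0} + v_{2} = v_{6}  ⟹  sig = [2:1]
  {0,4}:  v_{0} + v_{4} = v_{3}  ⟹  sig = [2:1]
  {0,5}:  v_{0} + v_{5} = v_{2}  ⟹  sig = [2:1]
  {1,2}:  v_{1} + v_{2} = v_{5}  ⟹  sig = [2:1]
  {1,3}:  v_{1} + v_{3} = v_{4}  ⟹  sig = [2:1]
  {1,6}:  v_{1} + v_{6} = v_{2}  ⟹  sig = [2:1]
  {2,4}:  v_{2} + v_{4} = v_{1}  ⟹  sig = [2:1]
  {3,5}:  v_{3} + v_{5} = v_{1}  ⟹  sig = [2:1]
  {3,6}:  v_{3} + v_{6} = v_{0}  ⟹  sig = [2:1]
  {4,5}:  v_{4} + v_{5} = 2·v_{1}  ⟹  sig = [2:2]
  {5,6}:  v_{5} + v_{6} = 2·v_{2}  ⟹  sig = [2:2]

Hence PRS(X_Σ) =
    |P|=2: 14 collections, coeffs (), (), (), (1), (1), (1), (1), (1), (1), (1), (1), (1), (2), (2)


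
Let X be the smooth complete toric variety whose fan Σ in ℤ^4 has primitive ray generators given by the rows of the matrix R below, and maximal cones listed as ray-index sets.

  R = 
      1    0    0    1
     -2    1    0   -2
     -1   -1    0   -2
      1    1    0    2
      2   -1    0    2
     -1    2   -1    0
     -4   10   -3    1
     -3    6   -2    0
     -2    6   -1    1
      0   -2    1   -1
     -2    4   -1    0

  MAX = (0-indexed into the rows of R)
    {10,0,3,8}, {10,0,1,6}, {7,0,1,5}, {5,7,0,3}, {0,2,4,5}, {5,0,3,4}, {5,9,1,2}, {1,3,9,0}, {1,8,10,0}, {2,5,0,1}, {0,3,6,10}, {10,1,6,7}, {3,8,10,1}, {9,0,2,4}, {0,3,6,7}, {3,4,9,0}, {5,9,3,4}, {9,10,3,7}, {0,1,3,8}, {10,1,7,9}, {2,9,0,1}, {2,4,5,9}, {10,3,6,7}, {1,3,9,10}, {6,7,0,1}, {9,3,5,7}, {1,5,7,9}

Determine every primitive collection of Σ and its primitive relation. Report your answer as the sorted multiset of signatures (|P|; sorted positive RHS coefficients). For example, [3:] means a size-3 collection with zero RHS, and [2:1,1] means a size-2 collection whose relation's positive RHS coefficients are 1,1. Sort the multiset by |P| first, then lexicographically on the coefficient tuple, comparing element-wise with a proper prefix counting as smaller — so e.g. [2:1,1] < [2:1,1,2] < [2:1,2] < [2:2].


The 25 primitive collections of Σ (r=11, n=4):

  P={1,4}:  v_{1} + v_{4} = 0  ⇒ sig = [2:]
  P={2,3}:  v_{2} + v_{3} = 0  ⇒ sig = [2:]
  P={5,10}:  v_{5} + v_{10} = v_{7}  ⇒ sig = [2:1]
  P={2,10}:  v_{2} + v_{10} = v_{1} + v_{5}  ⇒ sig = [2:1,1]
  P={4,10}:  v_{4} + v_{10} = v_{3} + v_{5}  ⇒ sig = [2:1,1]
  P={2,8}:  v_{2} + v_{8} = v_{0} + v_{1} + v_{10}  ⇒ sig = [2:1,1,1]
  P={4,8}:  v_{4} + v_{8} = v_{0} + v_{3} + v_{10}  ⇒ sig = [2:1,1,1]
  P={2,6}:  v_{2} + v_{6} = v_{0} + v_{1} + v_{5} + v_{7}  ⇒ sig = [2:1,1,1,1]
  P={4,6}:  v_{4} + v_{6} = v_{0} + v_{3} + v_{5} + v_{7}  ⇒ sig = [2:1,1,1,1]
  P={2,7}:  v_{2} + v_{7} = v_{1} + 2·v_{5}  ⇒ sig = [2:1,2]
  P={4,7}:  v_{4} + v_{7} = v_{3} + 2·v_{5}  ⇒ sig = [2:1,2]
  P={5,6}:  v_{5} + v_{6} = v_{0} + 2·v_{7}  ⇒ sig = [2:1,2]
  P={5,8}:  v_{5} + v_{8} = v_{0} + 2·v_{10}  ⇒ sig = [2:1,2]
  P={7,8}:  v_{7} + v_{8} = v_{0} + 3·v_{10}  ⇒ sig = [2:1,3]
  P={6,9}:  v_{6} + v_{9} = 2·v_{10}  ⇒ sig = [2:2]
  P={8,9}:  v_{8} + v_{9} = 2·v_{1} + 2·v_{3}  ⇒ sig = [2:2,2]
  P={6,8}:  v_{6} + v_{8} = 2·v_{0} + 4·v_{10}  ⇒ sig = [2:2,4]
  P={0,5,9}:  v_{0} + v_{5} + v_{9} = 0  ⇒ sig = [3:]
  P={0,7,9}:  v_{0} + v_{7} + v_{9} = v_{10}  ⇒ sig = [3:1]
  P={0,7,10}:  v_{0} + v_{7} + v_{10} = v_{6}  ⇒ sig = [3:1]
  P={1,3,5}:  v_{1} + v_{3} + v_{5} = v_{10}  ⇒ sig = [3:1]
  P={0,9,10}:  v_{0} + v_{9} + v_{10} = v_{1} + v_{3}  ⇒ sig = [3:1,1]
  P={1,3,6}:  v_{1} + v_{3} + v_{6} = v_{0} + 3·v_{10}  ⇒ sig = [3:1,3]
  P={1,3,7}:  v_{1} + v_{3} + v_{7} = 2·v_{10}  ⇒ sig = [3:2]
  P={0,1,3,10}:  v_{0} + v_{1} + v_{3} + v_{10} = v_{8}  ⇒ sig = [4:1]

so the primitive-relation signature multiset is
    |P|=2: 17 collections, coeffs (), (), (1), (1,1), (1,1), (1,1,1), (1,1,1), (1,1,1,1), (1,1,1,1), (1,2), (1,2), (1,2), (1,2), (1,3), (2), (2,2), (2,4)
    |P|=3: 7 collections, coeffs (), (1), (1), (1), (1,1), (1,3), (2)
    |P|=4: 1 collection, coeffs (1)


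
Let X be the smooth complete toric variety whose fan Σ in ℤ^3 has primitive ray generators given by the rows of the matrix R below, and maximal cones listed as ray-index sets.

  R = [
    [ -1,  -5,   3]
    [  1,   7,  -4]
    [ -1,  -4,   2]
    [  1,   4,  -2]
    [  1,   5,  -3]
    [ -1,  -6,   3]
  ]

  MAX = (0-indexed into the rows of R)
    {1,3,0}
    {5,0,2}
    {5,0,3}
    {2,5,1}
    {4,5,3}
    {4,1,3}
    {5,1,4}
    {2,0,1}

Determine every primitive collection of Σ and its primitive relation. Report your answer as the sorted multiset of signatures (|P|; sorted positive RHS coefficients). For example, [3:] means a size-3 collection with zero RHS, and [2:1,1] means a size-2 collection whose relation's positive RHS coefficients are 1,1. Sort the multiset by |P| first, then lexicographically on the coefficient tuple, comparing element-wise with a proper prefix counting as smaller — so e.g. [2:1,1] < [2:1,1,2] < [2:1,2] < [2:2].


Minimal non-faces — 5 found among 6 rays, 8 max cones:

  {0,4}:  v_{0} + v_{4} = 0  ⟹  sig = [2:]
  {2,3}:  v_{2} + v_{3} = 0  ⟹  sig = [2:]
  {2,4}:  v_{2} + v_{4} = v_{1} + v_{5}  ⟹  sig = [2:1,1]
  {0,1,5}:  v_{0} + v_{1} + v_{5} = v_{2}  ⟹  sig = [3:1]
  {1,3,5}:  v_{1} + v_{3} + v_{5} = v_{4}  ⟹  sig = [3:1]

Hence PRS(X_Σ) =
{ [2:] ×2,  [2:1,1],  [3:1] ×2 }


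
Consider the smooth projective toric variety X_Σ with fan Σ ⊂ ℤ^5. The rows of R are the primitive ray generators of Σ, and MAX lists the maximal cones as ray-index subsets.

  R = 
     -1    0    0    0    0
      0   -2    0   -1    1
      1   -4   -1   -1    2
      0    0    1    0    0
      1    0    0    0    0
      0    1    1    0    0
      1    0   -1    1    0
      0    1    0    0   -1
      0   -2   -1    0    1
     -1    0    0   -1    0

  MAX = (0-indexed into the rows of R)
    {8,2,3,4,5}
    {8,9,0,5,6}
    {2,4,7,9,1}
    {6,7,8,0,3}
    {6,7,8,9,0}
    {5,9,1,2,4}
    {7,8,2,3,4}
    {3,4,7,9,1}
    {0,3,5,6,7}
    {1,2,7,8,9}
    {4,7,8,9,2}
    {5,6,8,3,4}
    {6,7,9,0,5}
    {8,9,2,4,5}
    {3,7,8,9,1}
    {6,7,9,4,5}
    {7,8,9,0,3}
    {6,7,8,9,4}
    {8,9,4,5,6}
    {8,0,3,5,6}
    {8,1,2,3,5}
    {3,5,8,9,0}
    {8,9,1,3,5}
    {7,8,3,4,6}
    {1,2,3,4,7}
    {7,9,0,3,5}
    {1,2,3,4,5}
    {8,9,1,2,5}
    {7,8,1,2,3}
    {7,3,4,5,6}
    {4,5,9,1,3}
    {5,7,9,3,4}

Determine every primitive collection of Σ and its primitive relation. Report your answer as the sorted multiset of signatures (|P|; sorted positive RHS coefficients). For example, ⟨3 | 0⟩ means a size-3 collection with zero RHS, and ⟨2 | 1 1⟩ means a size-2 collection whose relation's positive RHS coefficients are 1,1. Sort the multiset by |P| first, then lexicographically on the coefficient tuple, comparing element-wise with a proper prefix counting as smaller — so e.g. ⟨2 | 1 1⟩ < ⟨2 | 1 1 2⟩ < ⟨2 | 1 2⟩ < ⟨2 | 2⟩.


12 collections generate NE(X_Σ); each relation:

  P={0,4}:  v_{0} + v_{4} = 0  ⇒ sig = ⟨2 | 0⟩
  P={0,2}:  v_{0} + v_{2} = v_{1} + v_{8}  ⇒ sig = ⟨2 | 1 1⟩
  P={1,6}:  v_{1} + v_{6} = v_{4} + v_{8}  ⇒ sig = ⟨2 | 1 1⟩
  P={0,1}:  v_{0} + v_{1} = v_{3} + v_{8} + v_{9}  ⇒ sig = ⟨2 | 1 1 1⟩
  P={2,6}:  v_{2} + v_{6} = 2·v_{4} + 2·v_{8}  ⇒ sig = ⟨2 | 2 2⟩
  P={3,6,9}:  v_{3} + v_{6} + v_{9} = 0  ⇒ sig = ⟨3 | 0⟩
  P={5,7,8}:  v_{5} + v_{7} + v_{8} = 0  ⇒ sig = ⟨3 | 0⟩
  P={1,4,8}:  v_{1} + v_{4} + v_{8} = v_{2}  ⇒ sig = ⟨3 | 1⟩
  P={2,5,7}:  v_{2} + v_{5} + v_{7} = v_{1} + v_{4}  ⇒ sig = ⟨3 | 1 1⟩
  P={1,5,7}:  v_{1} + v_{5} + v_{7} = v_{3} + v_{4} + v_{9}  ⇒ sig = ⟨3 | 1 1 1⟩
  P={2,3,9}:  v_{2} + v_{3} + v_{9} = 2·v_{1}  ⇒ sig = ⟨3 | 2⟩
  P={3,4,8,9}:  v_{3} + v_{4} + v_{8} + v_{9} = v_{1}  ⇒ sig = ⟨4 | 1⟩

Hence PRS(X_Σ) =
{ ⟨2 | 0⟩,  ⟨2 | 1 1⟩ ×2,  ⟨2 | 1 1 1⟩,  ⟨2 | 2 2⟩,  ⟨3 | 0⟩ ×2,  ⟨3 | 1⟩,  ⟨3 | 1 1⟩,  ⟨3 | 1 1 1⟩,  ⟨3 | 2⟩,  ⟨4 | 1⟩ }


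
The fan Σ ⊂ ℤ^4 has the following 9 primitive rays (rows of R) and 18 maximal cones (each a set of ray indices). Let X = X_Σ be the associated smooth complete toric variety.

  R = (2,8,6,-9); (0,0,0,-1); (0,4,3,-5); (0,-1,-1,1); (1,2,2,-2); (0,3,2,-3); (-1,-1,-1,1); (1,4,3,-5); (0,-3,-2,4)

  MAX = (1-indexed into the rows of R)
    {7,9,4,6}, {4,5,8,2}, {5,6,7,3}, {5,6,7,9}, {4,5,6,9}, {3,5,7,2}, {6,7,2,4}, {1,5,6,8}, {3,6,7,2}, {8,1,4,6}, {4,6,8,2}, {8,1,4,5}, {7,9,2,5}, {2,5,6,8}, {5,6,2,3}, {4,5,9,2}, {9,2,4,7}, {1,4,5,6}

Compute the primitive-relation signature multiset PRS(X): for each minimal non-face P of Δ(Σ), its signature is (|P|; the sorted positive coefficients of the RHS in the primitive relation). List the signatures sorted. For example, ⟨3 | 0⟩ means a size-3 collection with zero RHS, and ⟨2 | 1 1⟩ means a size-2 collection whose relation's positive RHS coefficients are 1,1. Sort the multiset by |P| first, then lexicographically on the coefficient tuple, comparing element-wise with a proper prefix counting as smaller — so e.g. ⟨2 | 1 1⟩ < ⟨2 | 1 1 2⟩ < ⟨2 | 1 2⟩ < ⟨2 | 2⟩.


Minimal non-faces — 14 found among 9 rays, 18 max cones:

  • {1,7}:  v_{1} + v_{7} = v_{6} + v_{8}  ⇒ sig = ⟨2 | 1 1⟩
  • {3,4}:  v_{3} + v_{4} = v_{2} + v_{6}  ⇒ sig = ⟨2 | 1 1⟩
  • {3,9}:  v_{3} + v_{9} = v_{5} + v_{7}  ⇒ sig = ⟨2 | 1 1⟩
  • {7,8}:  v_{7} + v_{8} = v_{2} + v_{6}  ⇒ sig = ⟨2 | 1 1⟩
  • {8,9}:  v_{8} + v_{9} = v_{4} + v_{5}  ⇒ sig = ⟨2 | 1 1⟩
  • {1,3}:  v_{1} + v_{3} = v_{2} + v_{5} + 2·v_{6} + v_{8}  ⇒ sig = ⟨2 | 1 1 1 2⟩
  • {1,9}:  v_{1} + v_{9} = 2·v_{4} + 2·v_{5} + v_{6}  ⇒ sig = ⟨2 | 1 2 2⟩
  • {3,8}:  v_{3} + v_{8} = 2·v_{2} + v_{5} + 2·v_{6}  ⇒ sig = ⟨2 | 1 2 2⟩
  • {1,2}:  v_{1} + v_{2} = 2·v_{8}  ⇒ sig = ⟨2 | 2⟩
  • {2,6,9}:  v_{2} + v_{6} + v_{9} = 0  ⇒ sig = ⟨3 | 0⟩
  • {4,5,7}:  v_{4} + v_{5} + v_{7} = 0  ⇒ sig = ⟨3 | 0⟩
  • {2,4,5,6}:  v_{2} + v_{4} + v_{5} + v_{6} = v_{8}  ⇒ sig = ⟨4 | 1⟩
  • {2,5,6,7}:  v_{2} + v_{5} + v_{6} + v_{7} = v_{3}  ⇒ sig = ⟨4 | 1⟩
  • {4,5,6,8}:  v_{4} + v_{5} + v_{6} + v_{8} = v_{1}  ⇒ sig = ⟨4 | 1⟩

Hence PRS(X_Σ) =
[⟨2 | 1 1⟩, ⟨2 | 1 1⟩, ⟨2 | 1 1⟩, ⟨2 | 1 1⟩, ⟨2 | 1 1⟩, ⟨2 | 1 1 1 2⟩, ⟨2 | 1 2 2⟩, ⟨2 | 1 2 2⟩, ⟨2 | 2⟩, ⟨3 | 0⟩, ⟨3 | 0⟩, ⟨4 | 1⟩, ⟨4 | 1⟩, ⟨4 | 1⟩]


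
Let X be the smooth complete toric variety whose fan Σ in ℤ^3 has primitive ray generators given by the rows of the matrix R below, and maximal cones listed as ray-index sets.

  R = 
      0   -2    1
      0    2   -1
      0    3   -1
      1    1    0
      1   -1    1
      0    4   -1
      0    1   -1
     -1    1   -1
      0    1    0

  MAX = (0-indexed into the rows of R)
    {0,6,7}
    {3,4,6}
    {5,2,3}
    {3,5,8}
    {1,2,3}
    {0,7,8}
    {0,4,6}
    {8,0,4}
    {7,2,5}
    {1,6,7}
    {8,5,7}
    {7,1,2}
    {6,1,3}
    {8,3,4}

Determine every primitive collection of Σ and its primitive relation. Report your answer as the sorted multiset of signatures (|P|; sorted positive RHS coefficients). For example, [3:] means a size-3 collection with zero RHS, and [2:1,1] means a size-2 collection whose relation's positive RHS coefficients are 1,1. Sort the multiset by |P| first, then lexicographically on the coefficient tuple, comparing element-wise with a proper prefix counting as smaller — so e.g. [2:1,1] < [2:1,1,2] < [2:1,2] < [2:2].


The 15 primitive collections of Σ (r=9, n=3):

  {0,1}:  v_{0} + v_{1} = 0  so sig = [2:]
  {4,7}:  v_{4} + v_{7} = 0  so sig = [2:]
  {0,2}:  v_{0} + v_{2} = v_{8}  so sig = [2:1]
  {0,3}:  v_{0} + v_{3} = v_{4}  so sig = [2:1]
  {1,4}:  v_{1} + v_{4} = v_{3}  so sig = [2:1]
  {1,8}:  v_{1} + v_{8} = v_{2}  so sig = [2:1]
  {2,8}:  v_{2} + v_{8} = v_{5}  so sig = [2:1]
  {3,7}:  v_{3} + v_{7} = v_{1}  so sig = [2:1]
  {6,8}:  v_{6} + v_{8} = v_{1}  so sig = [2:1]
  {2,4}:  v_{2} + v_{4} = v_{3} + v_{8}  so sig = [2:1,1]
  {5,6}:  v_{5} + v_{6} = v_{1} + v_{2}  so sig = [2:1,1]
  {4,5}:  v_{4} + v_{5} = v_{3} + 2·v_{8}  so sig = [2:1,2]
  {0,5}:  v_{0} + v_{5} = 2·v_{8}  so sig = [2:2]
  {1,5}:  v_{1} + v_{5} = 2·v_{2}  so sig = [2:2]
  {2,6}:  v_{2} + v_{6} = 2·v_{1}  so sig = [2:2]

Sorted signature multiset PRS(X):
[[2:], [2:], [2:1], [2:1], [2:1], [2:1], [2:1], [2:1], [2:1], [2:1,1], [2:1,1], [2:1,2], [2:2], [2:2], [2:2]]


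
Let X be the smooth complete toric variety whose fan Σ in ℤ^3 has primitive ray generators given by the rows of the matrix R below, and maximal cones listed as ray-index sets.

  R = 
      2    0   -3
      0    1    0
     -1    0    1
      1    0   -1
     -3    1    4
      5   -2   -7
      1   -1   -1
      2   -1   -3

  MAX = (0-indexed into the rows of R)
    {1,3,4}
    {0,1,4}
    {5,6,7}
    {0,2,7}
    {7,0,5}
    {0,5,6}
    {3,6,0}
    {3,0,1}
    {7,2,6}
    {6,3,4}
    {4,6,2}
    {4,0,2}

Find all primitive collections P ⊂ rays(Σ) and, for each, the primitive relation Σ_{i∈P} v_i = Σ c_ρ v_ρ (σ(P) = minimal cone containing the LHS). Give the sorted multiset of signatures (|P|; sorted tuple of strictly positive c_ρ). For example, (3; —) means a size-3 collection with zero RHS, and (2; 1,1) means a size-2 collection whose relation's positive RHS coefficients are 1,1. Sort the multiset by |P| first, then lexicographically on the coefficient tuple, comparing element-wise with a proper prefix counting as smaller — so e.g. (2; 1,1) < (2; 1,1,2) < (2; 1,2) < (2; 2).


14 collections generate NE(X_Σ); each relation:

  • {2,3}:  v_{2} + v_{3} = 0 ; sig = (2; —)
  • {1,6}:  v_{1} + v_{6} = v_{3} ; sig = (2; 1)
  • {1,7}:  v_{1} + v_{7} = v_{0} ; sig = (2; 1)
  • {4,5}:  v_{4} + v_{5} = v_{7} ; sig = (2; 1)
  • {4,7}:  v_{4} + v_{7} = v_{2} ; sig = (2; 1)
  • {1,2}:  v_{1} + v_{2} = v_{0} + v_{4} ; sig = (2; 1,1)
  • {3,7}:  v_{3} + v_{7} = v_{0} + v_{6} ; sig = (2; 1,1)
  • {1,5}:  v_{1} + v_{5} = 2·v_{0} + v_{6} ; sig = (2; 1,2)
  • {2,5}:  v_{2} + v_{5} = 2·v_{7} ; sig = (2; 2)
  • {3,5}:  v_{3} + v_{5} = 2·v_{0} + 2·v_{6} ; sig = (2; 2,2)
  • {0,4,6}:  v_{0} + v_{4} + v_{6} = 0 ; sig = (3; —)
  • {0,2,6}:  v_{0} + v_{2} + v_{6} = v_{7} ; sig = (3; 1)
  • {0,3,4}:  v_{0} + v_{3} + v_{4} = v_{1} ; sig = (3; 1)
  • {0,6,7}:  v_{0} + v_{6} + v_{7} = v_{5} ; sig = (3; 1)

Hence PRS(X_Σ) =
[(2; —), (2; 1), (2; 1), (2; 1), (2; 1), (2; 1,1), (2; 1,1), (2; 1,2), (2; 2), (2; 2,2), (3; —), (3; 1), (3; 1), (3; 1)]


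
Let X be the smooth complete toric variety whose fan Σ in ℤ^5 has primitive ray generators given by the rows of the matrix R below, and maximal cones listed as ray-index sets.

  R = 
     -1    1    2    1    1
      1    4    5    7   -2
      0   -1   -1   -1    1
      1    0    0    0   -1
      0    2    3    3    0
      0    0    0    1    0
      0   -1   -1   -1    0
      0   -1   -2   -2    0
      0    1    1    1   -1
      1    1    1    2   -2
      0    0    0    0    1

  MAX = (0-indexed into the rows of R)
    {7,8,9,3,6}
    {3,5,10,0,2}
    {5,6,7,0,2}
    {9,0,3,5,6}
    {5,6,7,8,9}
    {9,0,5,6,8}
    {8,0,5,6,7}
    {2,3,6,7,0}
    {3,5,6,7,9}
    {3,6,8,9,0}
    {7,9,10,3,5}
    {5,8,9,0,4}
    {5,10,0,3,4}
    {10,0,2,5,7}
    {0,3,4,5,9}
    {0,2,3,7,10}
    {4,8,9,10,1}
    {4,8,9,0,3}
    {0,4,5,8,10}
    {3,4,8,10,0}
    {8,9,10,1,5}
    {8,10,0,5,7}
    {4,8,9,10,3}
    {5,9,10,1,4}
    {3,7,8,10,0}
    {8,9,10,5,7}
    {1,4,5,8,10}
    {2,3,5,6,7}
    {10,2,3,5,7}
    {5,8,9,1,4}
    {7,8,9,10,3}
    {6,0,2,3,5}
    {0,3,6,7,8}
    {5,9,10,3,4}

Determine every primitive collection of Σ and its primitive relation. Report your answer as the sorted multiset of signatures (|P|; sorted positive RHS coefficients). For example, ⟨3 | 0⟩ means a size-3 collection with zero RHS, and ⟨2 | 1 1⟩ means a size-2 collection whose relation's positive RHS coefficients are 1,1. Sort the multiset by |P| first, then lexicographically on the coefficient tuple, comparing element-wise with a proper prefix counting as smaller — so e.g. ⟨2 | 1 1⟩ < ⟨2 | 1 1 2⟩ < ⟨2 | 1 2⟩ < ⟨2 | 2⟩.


16 collections generate NE(X_Σ); each relation:

  {2,8}:  v_{2} + v_{8} = 0  ⇒ sig = ⟨2 | 0⟩
  {6,10}:  v_{6} + v_{10} = v_{2}  ⇒ sig = ⟨2 | 1⟩
  {2,9}:  v_{2} + v_{9} = v_{3} + v_{5}  ⇒ sig = ⟨2 | 1 1⟩
  {4,7}:  v_{4} + v_{7} = v_{8} + v_{10}  ⇒ sig = ⟨2 | 1 1⟩
  {1,6}:  v_{1} + v_{6} = v_{4} + v_{5} + v_{9}  ⇒ sig = ⟨2 | 1 1 1⟩
  {4,6}:  v_{4} + v_{6} = v_{0} + v_{3} + v_{5}  ⇒ sig = ⟨2 | 1 1 1⟩
  {1,2}:  v_{1} + v_{2} = v_{4} + v_{5} + v_{9} + v_{10}  ⇒ sig = ⟨2 | 1 1 1 1⟩
  {2,4}:  v_{2} + v_{4} = v_{0} + v_{3} + v_{5} + v_{10}  ⇒ sig = ⟨2 | 1 1 1 1⟩
  {0,1}:  v_{0} + v_{1} = 2·v_{4} + v_{5} + v_{8}  ⇒ sig = ⟨2 | 1 1 2⟩
  {1,3}:  v_{1} + v_{3} = v_{4} + 2·v_{9} + v_{10}  ⇒ sig = ⟨2 | 1 1 2⟩
  {1,7}:  v_{1} + v_{7} = v_{5} + 2·v_{8} + v_{9} + 2·v_{10}  ⇒ sig = ⟨2 | 1 1 2 2⟩
  {0,7,9}:  v_{0} + v_{7} + v_{9} = v_{8}  ⇒ sig = ⟨3 | 1⟩
  {0,9,10}:  v_{0} + v_{9} + v_{10} = v_{4}  ⇒ sig = ⟨3 | 1⟩
  {3,5,8}:  v_{3} + v_{5} + v_{8} = v_{9}  ⇒ sig = ⟨3 | 1⟩
  {0,3,5,7}:  v_{0} + v_{3} + v_{5} + v_{7} = 0  ⇒ sig = ⟨4 | 0⟩
  {4,5,8,9,10}:  v_{4} + v_{5} + v_{8} + v_{9} + v_{10} = v_{1}  ⇒ sig = ⟨5 | 1⟩

Signatures (|P|; sorted positive RHS coefficients), sorted:
[⟨2 | 0⟩, ⟨2 | 1⟩, ⟨2 | 1 1⟩, ⟨2 | 1 1⟩, ⟨2 | 1 1 1⟩, ⟨2 | 1 1 1⟩, ⟨2 | 1 1 1 1⟩, ⟨2 | 1 1 1 1⟩, ⟨2 | 1 1 2⟩, ⟨2 | 1 1 2⟩, ⟨2 | 1 1 2 2⟩, ⟨3 | 1⟩, ⟨3 | 1⟩, ⟨3 | 1⟩, ⟨4 | 0⟩, ⟨5 | 1⟩]


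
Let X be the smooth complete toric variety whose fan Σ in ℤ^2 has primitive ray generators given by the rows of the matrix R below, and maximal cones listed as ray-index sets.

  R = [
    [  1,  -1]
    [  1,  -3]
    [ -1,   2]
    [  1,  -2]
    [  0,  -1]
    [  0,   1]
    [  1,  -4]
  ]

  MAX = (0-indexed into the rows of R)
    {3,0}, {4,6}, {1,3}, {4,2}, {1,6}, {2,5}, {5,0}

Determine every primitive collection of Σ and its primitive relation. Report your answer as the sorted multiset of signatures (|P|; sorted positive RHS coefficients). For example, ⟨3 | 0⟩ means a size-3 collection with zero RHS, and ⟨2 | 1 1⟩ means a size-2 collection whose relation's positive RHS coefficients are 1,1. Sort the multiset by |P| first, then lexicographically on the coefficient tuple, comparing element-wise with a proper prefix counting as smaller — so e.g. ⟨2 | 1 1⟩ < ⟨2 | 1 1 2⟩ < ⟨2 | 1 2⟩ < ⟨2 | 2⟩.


Primitive collections (14):

  {2,3}:  v_{2} + v_{3} = 0  ⟹  sig = ⟨2 | 0⟩
  {4,5}:  v_{4} + v_{5} = 0  ⟹  sig = ⟨2 | 0⟩
  {0,2}:  v_{0} + v_{2} = v_{5}  ⟹  sig = ⟨2 | 1⟩
  {0,4}:  v_{0} + v_{4} = v_{3}  ⟹  sig = ⟨2 | 1⟩
  {1,2}:  v_{1} + v_{2} = v_{4}  ⟹  sig = ⟨2 | 1⟩
  {1,4}:  v_{1} + v_{4} = v_{6}  ⟹  sig = ⟨2 | 1⟩
  {1,5}:  v_{1} + v_{5} = v_{3}  ⟹  sig = ⟨2 | 1⟩
  {3,4}:  v_{3} + v_{4} = v_{1}  ⟹  sig = ⟨2 | 1⟩
  {3,5}:  v_{3} + v_{5} = v_{0}  ⟹  sig = ⟨2 | 1⟩
  {5,6}:  v_{5} + v_{6} = v_{1}  ⟹  sig = ⟨2 | 1⟩
  {0,6}:  v_{0} + v_{6} = v_{1} + v_{3}  ⟹  sig = ⟨2 | 1 1⟩
  {0,1}:  v_{0} + v_{1} = 2·v_{3}  ⟹  sig = ⟨2 | 2⟩
  {2,6}:  v_{2} + v_{6} = 2·v_{4}  ⟹  sig = ⟨2 | 2⟩
  {3,6}:  v_{3} + v_{6} = 2·v_{1}  ⟹  sig = ⟨2 | 2⟩

Signatures (|P|; sorted positive RHS coefficients), sorted:
{ ⟨2 | 0⟩ ×2,  ⟨2 | 1⟩ ×8,  ⟨2 | 1 1⟩,  ⟨2 | 2⟩ ×3 }


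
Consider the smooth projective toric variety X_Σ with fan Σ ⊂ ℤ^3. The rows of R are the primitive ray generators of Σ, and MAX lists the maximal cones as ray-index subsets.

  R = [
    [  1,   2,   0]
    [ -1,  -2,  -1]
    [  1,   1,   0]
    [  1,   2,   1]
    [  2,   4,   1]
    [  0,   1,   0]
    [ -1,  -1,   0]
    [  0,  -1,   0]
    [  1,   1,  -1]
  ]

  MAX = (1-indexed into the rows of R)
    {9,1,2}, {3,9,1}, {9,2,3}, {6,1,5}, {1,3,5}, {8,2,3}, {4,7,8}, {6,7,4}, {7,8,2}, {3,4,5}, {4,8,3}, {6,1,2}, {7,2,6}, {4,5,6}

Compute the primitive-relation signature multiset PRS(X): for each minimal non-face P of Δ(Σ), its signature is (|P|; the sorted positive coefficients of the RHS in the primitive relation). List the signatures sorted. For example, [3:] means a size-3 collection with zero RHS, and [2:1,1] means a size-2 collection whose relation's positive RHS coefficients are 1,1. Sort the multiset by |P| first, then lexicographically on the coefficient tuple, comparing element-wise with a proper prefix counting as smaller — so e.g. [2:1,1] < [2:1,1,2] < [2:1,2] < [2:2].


Minimal non-faces — 16 found among 9 rays, 14 max cones:

  {2,4}:  v_{2} + v_{4} = 0  ⇒ sig = [2:]
  {3,7}:  v_{3} + v_{7} = 0  ⇒ sig = [2:]
  {6,8}:  v_{6} + v_{8} = 0  ⇒ sig = [2:]
  {1,4}:  v_{1} + v_{4} = v_{5}  ⇒ sig = [2:1]
  {1,7}:  v_{1} + v_{7} = v_{6}  ⇒ sig = [2:1]
  {1,8}:  v_{1} + v_{8} = v_{3}  ⇒ sig = [2:1]
  {2,5}:  v_{2} + v_{5} = v_{1}  ⇒ sig = [2:1]
  {3,6}:  v_{3} + v_{6} = v_{1}  ⇒ sig = [2:1]
  {4,9}:  v_{4} + v_{9} = v_{1} + v_{3}  ⇒ sig = [2:1,1]
  {5,7}:  v_{5} + v_{7} = v_{4} + v_{6}  ⇒ sig = [2:1,1]
  {5,8}:  v_{5} + v_{8} = v_{3} + v_{4}  ⇒ sig = [2:1,1]
  {7,9}:  v_{7} + v_{9} = v_{1} + v_{2}  ⇒ sig = [2:1,1]
  {5,9}:  v_{5} + v_{9} = 2·v_{1} + v_{3}  ⇒ sig = [2:1,2]
  {6,9}:  v_{6} + v_{9} = 2·v_{1} + v_{2}  ⇒ sig = [2:1,2]
  {8,9}:  v_{8} + v_{9} = v_{2} + 2·v_{3}  ⇒ sig = [2:1,2]
  {1,2,3}:  v_{1} + v_{2} + v_{3} = v_{9}  ⇒ sig = [3:1]

Sorted signature multiset PRS(X):
{ [2:] ×3,  [2:1] ×5,  [2:1,1] ×4,  [2:1,2] ×3,  [3:1] }


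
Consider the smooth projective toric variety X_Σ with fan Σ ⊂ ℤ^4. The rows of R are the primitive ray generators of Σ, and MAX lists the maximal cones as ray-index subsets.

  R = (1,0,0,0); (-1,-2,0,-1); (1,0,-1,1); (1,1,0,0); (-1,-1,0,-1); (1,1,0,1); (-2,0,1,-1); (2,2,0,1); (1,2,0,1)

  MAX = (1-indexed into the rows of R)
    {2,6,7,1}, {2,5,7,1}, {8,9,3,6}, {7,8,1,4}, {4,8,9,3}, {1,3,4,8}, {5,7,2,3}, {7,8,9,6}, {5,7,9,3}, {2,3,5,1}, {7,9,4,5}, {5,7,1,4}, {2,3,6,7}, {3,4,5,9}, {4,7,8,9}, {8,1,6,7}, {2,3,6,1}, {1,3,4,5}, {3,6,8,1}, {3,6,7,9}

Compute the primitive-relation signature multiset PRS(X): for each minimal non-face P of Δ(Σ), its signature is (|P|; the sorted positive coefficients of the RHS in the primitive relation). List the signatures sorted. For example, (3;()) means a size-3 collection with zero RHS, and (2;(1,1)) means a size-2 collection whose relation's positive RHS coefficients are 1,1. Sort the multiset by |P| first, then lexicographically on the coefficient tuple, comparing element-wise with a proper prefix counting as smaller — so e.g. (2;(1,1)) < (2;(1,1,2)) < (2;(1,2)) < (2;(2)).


Minimal non-faces — 10 found among 9 rays, 20 max cones:

  P={2,9}:  v_{2} + v_{9} = 0  →  sig = (2;())
  P={5,6}:  v_{5} + v_{6} = 0  →  sig = (2;())
  P={1,9}:  v_{1} + v_{9} = v_{8}  →  sig = (2;(1))
  P={2,8}:  v_{2} + v_{8} = v_{1}  →  sig = (2;(1))
  P={4,6}:  v_{4} + v_{6} = v_{8}  →  sig = (2;(1))
  P={5,8}:  v_{5} + v_{8} = v_{4}  →  sig = (2;(1))
  P={2,4}:  v_{2} + v_{4} = v_{1} + v_{5}  →  sig = (2;(1,1))
  P={1,3,7}:  v_{1} + v_{3} + v_{7} = 0  →  sig = (3;())
  P={3,7,8}:  v_{3} + v_{7} + v_{8} = v_{9}  →  sig = (3;(1))
  P={3,4,7}:  v_{3} + v_{4} + v_{7} = v_{5} + v_{9}  →  sig = (3;(1,1))

Sorted signature multiset PRS(X):
    |P|=2: 7 collections, coeffs (), (), (1), (1), (1), (1), (1,1)
    |P|=3: 3 collections, coeffs (), (1), (1,1)


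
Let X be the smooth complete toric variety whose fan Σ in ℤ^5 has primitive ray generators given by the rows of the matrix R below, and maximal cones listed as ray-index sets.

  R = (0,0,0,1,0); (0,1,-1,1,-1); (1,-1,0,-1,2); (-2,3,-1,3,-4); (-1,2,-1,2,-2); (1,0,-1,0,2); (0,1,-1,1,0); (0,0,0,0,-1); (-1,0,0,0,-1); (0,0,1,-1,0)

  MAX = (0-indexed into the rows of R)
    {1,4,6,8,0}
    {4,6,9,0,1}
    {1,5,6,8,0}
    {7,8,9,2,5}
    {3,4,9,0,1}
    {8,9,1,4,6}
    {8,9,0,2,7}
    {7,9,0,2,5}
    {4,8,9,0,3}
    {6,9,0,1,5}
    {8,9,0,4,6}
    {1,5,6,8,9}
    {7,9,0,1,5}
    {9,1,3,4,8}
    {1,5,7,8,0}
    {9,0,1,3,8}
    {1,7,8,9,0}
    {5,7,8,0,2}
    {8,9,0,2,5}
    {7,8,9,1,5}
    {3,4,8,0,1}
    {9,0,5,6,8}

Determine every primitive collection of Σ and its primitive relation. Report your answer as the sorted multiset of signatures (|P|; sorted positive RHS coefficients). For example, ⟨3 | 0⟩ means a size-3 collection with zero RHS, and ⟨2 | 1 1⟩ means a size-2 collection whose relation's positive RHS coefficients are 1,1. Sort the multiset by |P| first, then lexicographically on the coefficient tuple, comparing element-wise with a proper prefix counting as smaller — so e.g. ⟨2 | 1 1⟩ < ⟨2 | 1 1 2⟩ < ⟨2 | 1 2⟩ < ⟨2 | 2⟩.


14 minimal non-faces of Δ(Σ) (on 10 rays):

  {2,3}:  v_{2} + v_{3} = v_{4} — sig = ⟨2 | 1⟩
  {2,4}:  v_{2} + v_{4} = v_{6} — sig = ⟨2 | 1⟩
  {2,6}:  v_{2} + v_{6} = v_{5} — sig = ⟨2 | 1⟩
  {6,7}:  v_{6} + v_{7} = v_{1} — sig = ⟨2 | 1⟩
  {1,2}:  v_{1} + v_{2} = v_{5} + v_{7} — sig = ⟨2 | 1 1⟩
  {3,5}:  v_{3} + v_{5} = v_{4} + v_{6} — sig = ⟨2 | 1 1⟩
  {4,7}:  v_{4} + v_{7} = v_{0} + 2·v_{1} + v_{8} + v_{9} — sig = ⟨2 | 1 1 1 2⟩
  {3,6}:  v_{3} + v_{6} = 2·v_{4} — sig = ⟨2 | 2⟩
  {4,5}:  v_{4} + v_{5} = 2·v_{6} — sig = ⟨2 | 2⟩
  {3,7}:  v_{3} + v_{7} = 2·v_{0} + 3·v_{1} + 2·v_{8} + 2·v_{9} — sig = ⟨2 | 2 2 2 3⟩
  {0,5,7,8,9}:  v_{0} + v_{5} + v_{7} + v_{8} + v_{9} = 0 — sig = ⟨5 | 0⟩
  {0,1,4,8,9}:  v_{0} + v_{1} + v_{4} + v_{8} + v_{9} = v_{3} — sig = ⟨5 | 1⟩
  {0,1,5,8,9}:  v_{0} + v_{1} + v_{5} + v_{8} + v_{9} = v_{6} — sig = ⟨5 | 1⟩
  {0,1,6,8,9}:  v_{0} + v_{1} + v_{6} + v_{8} + v_{9} = v_{4} — sig = ⟨5 | 1⟩

Hence PRS(X_Σ) =
[⟨2 | 1⟩, ⟨2 | 1⟩, ⟨2 | 1⟩, ⟨2 | 1⟩, ⟨2 | 1 1⟩, ⟨2 | 1 1⟩, ⟨2 | 1 1 1 2⟩, ⟨2 | 2⟩, ⟨2 | 2⟩, ⟨2 | 2 2 2 3⟩, ⟨5 | 0⟩, ⟨5 | 1⟩, ⟨5 | 1⟩, ⟨5 | 1⟩]


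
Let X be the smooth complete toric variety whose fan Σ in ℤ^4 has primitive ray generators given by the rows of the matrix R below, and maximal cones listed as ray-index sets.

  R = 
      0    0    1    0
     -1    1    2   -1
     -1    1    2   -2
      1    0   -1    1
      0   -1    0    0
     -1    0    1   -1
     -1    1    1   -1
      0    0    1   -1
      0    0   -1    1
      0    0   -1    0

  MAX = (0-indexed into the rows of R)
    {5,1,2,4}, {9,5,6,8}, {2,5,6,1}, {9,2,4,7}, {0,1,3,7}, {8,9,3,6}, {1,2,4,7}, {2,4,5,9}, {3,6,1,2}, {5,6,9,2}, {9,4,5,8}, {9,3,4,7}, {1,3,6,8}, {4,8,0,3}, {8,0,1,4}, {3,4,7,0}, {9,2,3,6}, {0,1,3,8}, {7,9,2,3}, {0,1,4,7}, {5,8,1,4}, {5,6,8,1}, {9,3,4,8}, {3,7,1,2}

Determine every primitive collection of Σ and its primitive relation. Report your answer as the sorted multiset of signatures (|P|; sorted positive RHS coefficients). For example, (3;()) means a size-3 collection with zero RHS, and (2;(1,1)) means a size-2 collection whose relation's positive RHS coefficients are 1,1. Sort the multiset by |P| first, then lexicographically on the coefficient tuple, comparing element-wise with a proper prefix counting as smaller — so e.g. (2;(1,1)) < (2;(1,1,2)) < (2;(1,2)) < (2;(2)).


Δ(Σ) — 10 vertices, 13 min non-faces:

  • {0,9}:  v_{0} + v_{9} = 0  →  sig = (2;())
  • {3,5}:  v_{3} + v_{5} = 0  →  sig = (2;())
  • {7,8}:  v_{7} + v_{8} = 0  →  sig = (2;())
  • {0,6}:  v_{0} + v_{6} = v_{1}  →  sig = (2;(1))
  • {1,9}:  v_{1} + v_{9} = v_{6}  →  sig = (2;(1))
  • {2,8}:  v_{2} + v_{8} = v_{6}  →  sig = (2;(1))
  • {4,6}:  v_{4} + v_{6} = v_{5}  →  sig = (2;(1))
  • {6,7}:  v_{6} + v_{7} = v_{2}  →  sig = (2;(1))
  • {0,2}:  v_{0} + v_{2} = v_{1} + v_{7}  →  sig = (2;(1,1))
  • {0,5}:  v_{0} + v_{5} = v_{1} + v_{4}  →  sig = (2;(1,1))
  • {5,7}:  v_{5} + v_{7} = v_{2} + v_{4}  →  sig = (2;(1,1))
  • {1,3,4}:  v_{1} + v_{3} + v_{4} = v_{0}  →  sig = (3;(1))
  • {2,3,4}:  v_{2} + v_{3} + v_{4} = v_{7}  →  sig = (3;(1))

Hence PRS(X_Σ) =
[(2;()), (2;()), (2;()), (2;(1)), (2;(1)), (2;(1)), (2;(1)), (2;(1)), (2;(1,1)), (2;(1,1)), (2;(1,1)), (3;(1)), (3;(1))]


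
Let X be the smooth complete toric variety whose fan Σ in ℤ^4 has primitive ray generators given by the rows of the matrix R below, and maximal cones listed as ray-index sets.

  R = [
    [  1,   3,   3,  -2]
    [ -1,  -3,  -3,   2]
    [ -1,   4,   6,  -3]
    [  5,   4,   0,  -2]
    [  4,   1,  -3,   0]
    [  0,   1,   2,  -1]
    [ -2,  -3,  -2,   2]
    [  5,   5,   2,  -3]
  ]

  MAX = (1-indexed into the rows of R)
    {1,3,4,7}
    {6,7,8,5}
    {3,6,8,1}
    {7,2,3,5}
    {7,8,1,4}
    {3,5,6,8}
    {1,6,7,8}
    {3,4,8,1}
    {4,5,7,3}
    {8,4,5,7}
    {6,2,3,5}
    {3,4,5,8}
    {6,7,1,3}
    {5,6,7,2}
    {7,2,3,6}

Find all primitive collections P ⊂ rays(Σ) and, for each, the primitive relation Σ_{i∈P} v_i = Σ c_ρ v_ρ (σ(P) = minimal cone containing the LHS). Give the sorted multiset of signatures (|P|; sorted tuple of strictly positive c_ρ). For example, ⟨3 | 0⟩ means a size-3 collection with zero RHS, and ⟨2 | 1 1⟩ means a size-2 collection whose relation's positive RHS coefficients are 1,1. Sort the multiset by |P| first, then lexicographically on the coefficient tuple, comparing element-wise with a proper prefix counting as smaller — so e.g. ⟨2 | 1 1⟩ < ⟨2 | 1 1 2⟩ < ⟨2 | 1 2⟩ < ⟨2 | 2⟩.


Δ(Σ) — 8 vertices, 7 min non-faces:

  • {1,2}:  v_{1} + v_{2} = 0  ⇒ sig = ⟨2 | 0⟩
  • {1,5}:  v_{1} + v_{5} = v_{4}  ⇒ sig = ⟨2 | 1⟩
  • {2,4}:  v_{2} + v_{4} = v_{5}  ⇒ sig = ⟨2 | 1⟩
  • {4,6}:  v_{4} + v_{6} = v_{8}  ⇒ sig = ⟨2 | 1⟩
  • {2,8}:  v_{2} + v_{8} = v_{5} + v_{6}  ⇒ sig = ⟨2 | 1 1⟩
  • {3,7,8}:  v_{3} + v_{7} + v_{8} = 2·v_{1}  ⇒ sig = ⟨3 | 2⟩
  • {3,5,6,7}:  v_{3} + v_{5} + v_{6} + v_{7} = v_{1}  ⇒ sig = ⟨4 | 1⟩

so the primitive-relation signature multiset is
    |P|=2: 5 collections, coeffs (), (1), (1), (1), (1,1)
    |P|=3: 1 collection, coeffs (2)
    |P|=4: 1 collection, coeffs (1)


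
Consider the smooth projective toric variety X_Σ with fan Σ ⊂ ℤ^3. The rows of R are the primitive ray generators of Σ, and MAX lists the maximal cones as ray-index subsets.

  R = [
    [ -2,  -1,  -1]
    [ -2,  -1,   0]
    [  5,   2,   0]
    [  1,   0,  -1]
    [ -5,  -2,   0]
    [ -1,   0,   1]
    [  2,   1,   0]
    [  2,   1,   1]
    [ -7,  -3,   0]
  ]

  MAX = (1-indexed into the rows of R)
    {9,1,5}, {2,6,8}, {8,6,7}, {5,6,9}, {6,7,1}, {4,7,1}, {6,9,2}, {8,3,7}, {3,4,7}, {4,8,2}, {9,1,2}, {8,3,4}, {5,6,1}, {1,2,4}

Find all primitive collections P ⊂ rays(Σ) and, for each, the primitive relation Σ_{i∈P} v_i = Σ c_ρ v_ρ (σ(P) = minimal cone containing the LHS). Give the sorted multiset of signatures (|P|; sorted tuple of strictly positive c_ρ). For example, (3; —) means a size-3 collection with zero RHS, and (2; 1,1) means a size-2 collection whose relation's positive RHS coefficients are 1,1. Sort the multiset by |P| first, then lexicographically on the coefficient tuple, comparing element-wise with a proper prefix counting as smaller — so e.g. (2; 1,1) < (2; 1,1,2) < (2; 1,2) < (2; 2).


18 collections generate NE(X_Σ); each relation:

  P = {1,8}:  v_{1} + v_{8} = 0  →  sig = (2; —)
  P = {2,7}:  v_{2} + v_{7} = 0  →  sig = (2; —)
  P = {3,5}:  v_{3} + v_{5} = 0  →  sig = (2; —)
  P = {4,6}:  v_{4} + v_{6} = 0  →  sig = (2; —)
  P = {2,5}:  v_{2} + v_{5} = v_{9}  →  sig = (2; 1)
  P = {3,9}:  v_{3} + v_{9} = v_{2}  →  sig = (2; 1)
  P = {7,9}:  v_{7} + v_{9} = v_{5}  →  sig = (2; 1)
  P = {1,3}:  v_{1} + v_{3} = v_{4} + v_{7}  →  sig = (2; 1,1)
  P = {2,3}:  v_{2} + v_{3} = v_{4} + v_{8}  →  sig = (2; 1,1)
  P = {3,6}:  v_{3} + v_{6} = v_{7} + v_{8}  →  sig = (2; 1,1)
  P = {4,5}:  v_{4} + v_{5} = v_{1} + v_{2}  →  sig = (2; 1,1)
  P = {5,7}:  v_{5} + v_{7} = v_{1} + v_{6}  →  sig = (2; 1,1)
  P = {5,8}:  v_{5} + v_{8} = v_{2} + v_{6}  →  sig = (2; 1,1)
  P = {4,9}:  v_{4} + v_{9} = v_{1} + 2·v_{2}  →  sig = (2; 1,2)
  P = {8,9}:  v_{8} + v_{9} = 2·v_{2} + v_{6}  →  sig = (2; 1,2)
  P = {1,2,6}:  v_{1} + v_{2} + v_{6} = v_{5}  →  sig = (3; 1)
  P = {4,7,8}:  v_{4} + v_{7} + v_{8} = v_{3}  →  sig = (3; 1)
  P = {1,6,9}:  v_{1} + v_{6} + v_{9} = 2·v_{5}  →  sig = (3; 2)

so the primitive-relation signature multiset is
{ (2; —) ×4,  (2; 1) ×3,  (2; 1,1) ×6,  (2; 1,2) ×2,  (3; 1) ×2,  (3; 2) }
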